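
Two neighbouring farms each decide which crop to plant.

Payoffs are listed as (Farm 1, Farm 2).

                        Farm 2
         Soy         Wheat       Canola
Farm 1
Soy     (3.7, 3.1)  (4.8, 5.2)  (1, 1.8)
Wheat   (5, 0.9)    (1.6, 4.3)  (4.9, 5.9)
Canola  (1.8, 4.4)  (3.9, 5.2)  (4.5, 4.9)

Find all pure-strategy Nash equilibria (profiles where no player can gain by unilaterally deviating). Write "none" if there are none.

(Soy, Soy): Farm 1 can switch to Wheat (3.7 → 5). Not NE.
(Soy, Wheat): Farm 1 gets 4.8, best alternative 3.9; Farm 2 gets 5.2, best alternative 3.1. No profitable deviation — NE.
(Soy, Canola): Farm 1 can switch to Wheat (1 → 4.9). Not NE.
(Wheat, Soy): Farm 2 can switch to Wheat (0.9 → 4.3). Not NE.
(Wheat, Wheat): Farm 1 can switch to Soy (1.6 → 4.8). Not NE.
(Wheat, Canola): Farm 1 gets 4.9, best alternative 4.5; Farm 2 gets 5.9, best alternative 4.3. No profitable deviation — NE.
(Canola, Soy): Farm 1 can switch to Soy (1.8 → 3.7). Not NE.
(Canola, Wheat): Farm 1 can switch to Soy (3.9 → 4.8). Not NE.
(Canola, Canola): Farm 1 can switch to Wheat (4.5 → 4.9). Not NE.

The pure Nash equilibria are (Soy, Wheat) and (Wheat, Canola).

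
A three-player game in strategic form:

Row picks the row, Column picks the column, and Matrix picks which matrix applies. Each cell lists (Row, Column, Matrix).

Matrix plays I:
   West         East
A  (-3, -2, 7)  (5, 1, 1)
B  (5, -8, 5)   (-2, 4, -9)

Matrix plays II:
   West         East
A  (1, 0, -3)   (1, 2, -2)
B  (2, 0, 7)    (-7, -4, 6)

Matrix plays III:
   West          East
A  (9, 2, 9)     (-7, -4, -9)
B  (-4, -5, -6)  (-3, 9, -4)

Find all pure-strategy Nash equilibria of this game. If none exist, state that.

(A, West, III) and (A, East, I) and (B, West, II)

Row against (West, I): payoffs -3, 5 → best response B.
Row against (West, II): payoffs 1, 2 → best response B.
Row against (West, III): payoffs 9, -4 → best response A.
Row against (East, I): payoffs 5, -2 → best response A.
Row against (East, II): payoffs 1, -7 → best response A.
Row against (East, III): payoffs -7, -3 → best response B.
Column against (A, I): payoffs -2, 1 → best response East.
Column against (A, II): payoffs 0, 2 → best response East.
Column against (A, III): payoffs 2, -4 → best response West.
Column against (B, I): payoffs -8, 4 → best response East.
Column against (B, II): payoffs 0, -4 → best response West.
Column against (B, III): payoffs -5, 9 → best response East.
Matrix against (A, West): payoffs 7, -3, 9 → best response III.
Matrix against (A, East): payoffs 1, -2, -9 → best response I.
Matrix against (B, West): payoffs 5, 7, -6 → best response II.
Matrix against (B, East): payoffs -9, 6, -4 → best response II.
Mutual best responses: (A, West, III); (A, East, I); (B, West, II).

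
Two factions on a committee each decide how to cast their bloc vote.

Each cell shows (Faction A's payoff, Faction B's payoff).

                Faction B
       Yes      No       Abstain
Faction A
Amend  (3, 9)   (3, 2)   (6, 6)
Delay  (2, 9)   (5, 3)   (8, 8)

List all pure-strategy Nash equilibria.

(Amend, Yes): Faction A gets 3, best alternative 2; Faction B gets 9, best alternative 6. No profitable deviation — NE.
(Amend, No): Faction A can switch to Delay (3 → 5). Not NE.
(Amend, Abstain): Faction A can switch to Delay (6 → 8). Not NE.
(Delay, Yes): Faction A can switch to Amend (2 → 3). Not NE.
(Delay, No): Faction B can switch to Yes (3 → 9). Not NE.
(Delay, Abstain): Faction B can switch to Yes (8 → 9). Not NE.

Pure NE: (Amend, Yes)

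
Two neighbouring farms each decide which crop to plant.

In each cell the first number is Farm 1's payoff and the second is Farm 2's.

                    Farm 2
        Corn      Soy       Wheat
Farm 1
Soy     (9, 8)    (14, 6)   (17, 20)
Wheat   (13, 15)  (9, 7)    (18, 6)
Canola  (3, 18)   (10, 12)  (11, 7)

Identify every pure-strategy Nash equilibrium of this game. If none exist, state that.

The unique pure-strategy Nash equilibrium is (Wheat, Corn).

Farm 1 against Corn: payoffs 9, 13, 3 → best response Wheat.
Farm 1 against Soy: payoffs 14, 9, 10 → best response Soy.
Farm 1 against Wheat: payoffs 17, 18, 11 → best response Wheat.
Farm 2 against Soy: payoffs 8, 6, 20 → best response Wheat.
Farm 2 against Wheat: payoffs 15, 7, 6 → best response Corn.
Farm 2 against Canola: payoffs 18, 12, 7 → best response Corn.
Mutual best responses: (Wheat, Corn).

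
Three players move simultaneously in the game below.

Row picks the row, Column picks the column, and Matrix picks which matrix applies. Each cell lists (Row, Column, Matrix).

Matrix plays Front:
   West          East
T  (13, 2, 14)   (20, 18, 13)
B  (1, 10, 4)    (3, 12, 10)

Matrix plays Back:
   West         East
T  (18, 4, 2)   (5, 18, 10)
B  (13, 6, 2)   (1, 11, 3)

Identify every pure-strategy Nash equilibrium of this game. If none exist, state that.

For each player, find the best response to each opponent profile; mutual best responses are the pure NE.
Row against (West, Front): payoffs 13, 1 → best response T.
Row against (West, Back): payoffs 18, 13 → best response T.
Row against (East, Front): payoffs 20, 3 → best response T.
Row against (East, Back): payoffs 5, 1 → best response T.
Column against (T, Front): payoffs 2, 18 → best response East.
Column against (T, Back): payoffs 4, 18 → best response East.
Column against (B, Front): payoffs 10, 12 → best response East.
Column against (B, Back): payoffs 6, 11 → best response East.
Matrix against (T, West): payoffs 14, 2 → best response Front.
Matrix against (T, East): payoffs 13, 10 → best response Front.
Matrix against (B, West): payoffs 4, 2 → best response Front.
Matrix against (B, East): payoffs 10, 3 → best response Front.
Mutual best responses: (T, East, Front).

The unique pure-strategy Nash equilibrium is (T, East, Front).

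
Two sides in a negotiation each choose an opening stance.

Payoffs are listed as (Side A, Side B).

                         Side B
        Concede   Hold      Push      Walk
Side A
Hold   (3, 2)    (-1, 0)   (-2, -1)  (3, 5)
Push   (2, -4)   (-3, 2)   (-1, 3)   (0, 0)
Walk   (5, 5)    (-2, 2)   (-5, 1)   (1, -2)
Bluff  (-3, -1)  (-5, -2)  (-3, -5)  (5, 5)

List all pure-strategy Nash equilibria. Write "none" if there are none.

(Push, Push); (Walk, Concede); (Bluff, Walk)

(Hold, Concede): Side A can switch to Walk (3 → 5). Not NE.
(Hold, Hold): Side B can switch to Concede (0 → 2). Not NE.
(Hold, Push): Side A can switch to Push (-2 → -1). Not NE.
(Hold, Walk): Side A can switch to Bluff (3 → 5). Not NE.
(Push, Concede): Side A can switch to Hold (2 → 3). Not NE.
(Push, Hold): Side A can switch to Hold (-3 → -1). Not NE.
(Push, Push): Side A gets -1, best alternative -2; Side B gets 3, best alternative 2. No profitable deviation — NE.
(Push, Walk): Side A can switch to Hold (0 → 3). Not NE.
(Walk, Concede): Side A gets 5, best alternative 3; Side B gets 5, best alternative 2. No profitable deviation — NE.
(Walk, Hold): Side A can switch to Hold (-2 → -1). Not NE.
(Walk, Push): Side A can switch to Hold (-5 → -2). Not NE.
(Walk, Walk): Side A can switch to Hold (1 → 3). Not NE.
(Bluff, Concede): Side A can switch to Hold (-3 → 3). Not NE.
(Bluff, Hold): Side A can switch to Hold (-5 → -1). Not NE.
(Bluff, Walk): Side A gets 5, best alternative 3; Side B gets 5, best alternative -1. No profitable deviation — NE.
(The remaining 1 profile has a profitable deviation by the same check.)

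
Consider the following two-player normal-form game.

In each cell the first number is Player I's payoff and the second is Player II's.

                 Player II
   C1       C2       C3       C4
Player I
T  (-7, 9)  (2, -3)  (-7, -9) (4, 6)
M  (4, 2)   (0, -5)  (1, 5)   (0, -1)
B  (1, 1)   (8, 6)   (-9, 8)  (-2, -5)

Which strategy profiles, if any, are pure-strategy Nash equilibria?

(M, C3)

Check each profile: it is a Nash equilibrium iff no player can strictly gain by switching unilaterally.
(T, C1): Player I can switch to M (-7 → 4). Not NE.
(T, C2): Player I can switch to B (2 → 8). Not NE.
(T, C3): Player I can switch to M (-7 → 1). Not NE.
(T, C4): Player II can switch to C1 (6 → 9). Not NE.
(M, C1): Player II can switch to C3 (2 → 5). Not NE.
(M, C2): Player I can switch to T (0 → 2). Not NE.
(M, C3): Player I gets 1, best alternative -7; Player II gets 5, best alternative 2. No profitable deviation — NE.
(M, C4): Player I can switch to T (0 → 4). Not NE.
(B, C1): Player I can switch to M (1 → 4). Not NE.
(B, C2): Player II can switch to C3 (6 → 8). Not NE.
(B, C3): Player I can switch to T (-9 → -7). Not NE.
(The remaining 1 profile has a profitable deviation by the same check.)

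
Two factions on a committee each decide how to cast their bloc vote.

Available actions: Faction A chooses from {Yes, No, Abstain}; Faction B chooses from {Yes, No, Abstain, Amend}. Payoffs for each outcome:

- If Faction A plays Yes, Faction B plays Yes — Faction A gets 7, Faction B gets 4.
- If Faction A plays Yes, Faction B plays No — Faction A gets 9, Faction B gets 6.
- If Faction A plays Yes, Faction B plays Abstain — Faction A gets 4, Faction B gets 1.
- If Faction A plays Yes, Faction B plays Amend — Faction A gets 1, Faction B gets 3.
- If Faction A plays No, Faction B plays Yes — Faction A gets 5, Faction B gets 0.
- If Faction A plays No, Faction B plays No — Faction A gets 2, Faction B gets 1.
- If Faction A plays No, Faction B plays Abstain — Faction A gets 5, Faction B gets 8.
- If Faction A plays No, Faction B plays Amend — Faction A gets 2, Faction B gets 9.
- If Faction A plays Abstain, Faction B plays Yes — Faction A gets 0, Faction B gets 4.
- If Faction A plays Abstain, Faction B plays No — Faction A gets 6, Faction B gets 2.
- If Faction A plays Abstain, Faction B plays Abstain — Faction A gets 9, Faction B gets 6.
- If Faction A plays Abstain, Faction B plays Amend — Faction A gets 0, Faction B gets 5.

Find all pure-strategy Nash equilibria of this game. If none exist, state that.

Pure-strategy Nash equilibria: (Yes, No); (No, Amend); (Abstain, Abstain)

Faction A against Yes: payoffs 7, 5, 0 → best response Yes.
Faction A against No: payoffs 9, 2, 6 → best response Yes.
Faction A against Abstain: payoffs 4, 5, 9 → best response Abstain.
Faction A against Amend: payoffs 1, 2, 0 → best response No.
Faction B against Yes: payoffs 4, 6, 1, 3 → best response No.
Faction B against No: payoffs 0, 1, 8, 9 → best response Amend.
Faction B against Abstain: payoffs 4, 2, 6, 5 → best response Abstain.
Mutual best responses: (Yes, No); (No, Amend); (Abstain, Abstain).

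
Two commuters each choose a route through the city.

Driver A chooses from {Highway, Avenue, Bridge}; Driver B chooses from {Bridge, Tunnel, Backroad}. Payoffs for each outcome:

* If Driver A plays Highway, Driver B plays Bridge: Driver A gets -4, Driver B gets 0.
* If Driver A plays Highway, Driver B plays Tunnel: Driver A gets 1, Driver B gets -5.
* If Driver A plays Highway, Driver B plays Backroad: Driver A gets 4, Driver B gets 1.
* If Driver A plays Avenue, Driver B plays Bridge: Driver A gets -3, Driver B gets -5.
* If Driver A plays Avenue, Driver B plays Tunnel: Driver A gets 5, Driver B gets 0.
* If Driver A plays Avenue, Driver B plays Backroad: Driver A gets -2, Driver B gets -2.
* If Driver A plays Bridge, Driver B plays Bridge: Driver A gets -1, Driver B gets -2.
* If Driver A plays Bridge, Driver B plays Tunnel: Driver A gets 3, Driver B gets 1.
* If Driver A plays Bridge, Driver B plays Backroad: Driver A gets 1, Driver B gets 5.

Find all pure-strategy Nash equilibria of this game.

The pure Nash equilibria are (Highway, Backroad); (Avenue, Tunnel).

Driver A against Bridge: payoffs -4, -3, -1 → best response Bridge.
Driver A against Tunnel: payoffs 1, 5, 3 → best response Avenue.
Driver A against Backroad: payoffs 4, -2, 1 → best response Highway.
Driver B against Highway: payoffs 0, -5, 1 → best response Backroad.
Driver B against Avenue: payoffs -5, 0, -2 → best response Tunnel.
Driver B against Bridge: payoffs -2, 1, 5 → best response Backroad.
Mutual best responses: (Highway, Backroad); (Avenue, Tunnel).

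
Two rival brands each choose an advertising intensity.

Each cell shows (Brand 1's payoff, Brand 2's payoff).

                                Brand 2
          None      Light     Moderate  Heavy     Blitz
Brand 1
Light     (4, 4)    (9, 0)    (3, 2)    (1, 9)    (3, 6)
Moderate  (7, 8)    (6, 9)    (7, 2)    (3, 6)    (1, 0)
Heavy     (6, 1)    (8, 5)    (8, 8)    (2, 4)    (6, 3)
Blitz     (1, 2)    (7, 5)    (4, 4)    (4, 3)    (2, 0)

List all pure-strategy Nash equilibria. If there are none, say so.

Pure NE: (Heavy, Moderate)

Brand 1 against None: payoffs 4, 7, 6, 1 → best response Moderate.
Brand 1 against Light: payoffs 9, 6, 8, 7 → best response Light.
Brand 1 against Moderate: payoffs 3, 7, 8, 4 → best response Heavy.
Brand 1 against Heavy: payoffs 1, 3, 2, 4 → best response Blitz.
Brand 1 against Blitz: payoffs 3, 1, 6, 2 → best response Heavy.
Brand 2 against Light: payoffs 4, 0, 2, 9, 6 → best response Heavy.
Brand 2 against Moderate: payoffs 8, 9, 2, 6, 0 → best response Light.
Brand 2 against Heavy: payoffs 1, 5, 8, 4, 3 → best response Moderate.
Brand 2 against Blitz: payoffs 2, 5, 4, 3, 0 → best response Light.
Mutual best responses: (Heavy, Moderate).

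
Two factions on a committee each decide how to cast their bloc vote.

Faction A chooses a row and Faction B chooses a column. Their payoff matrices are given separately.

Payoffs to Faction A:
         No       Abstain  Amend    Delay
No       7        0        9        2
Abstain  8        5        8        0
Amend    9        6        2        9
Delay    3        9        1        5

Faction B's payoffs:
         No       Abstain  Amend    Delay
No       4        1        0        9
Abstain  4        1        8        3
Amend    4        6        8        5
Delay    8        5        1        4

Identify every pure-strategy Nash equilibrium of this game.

For each player, find the best response to each opponent profile; mutual best responses are the pure NE.
Faction A against No: payoffs 7, 8, 9, 3 → best response Amend.
Faction A against Abstain: payoffs 0, 5, 6, 9 → best response Delay.
Faction A against Amend: payoffs 9, 8, 2, 1 → best response No.
Faction A against Delay: payoffs 2, 0, 9, 5 → best response Amend.
Faction B against No: payoffs 4, 1, 0, 9 → best response Delay.
Faction B against Abstain: payoffs 4, 1, 8, 3 → best response Amend.
Faction B against Amend: payoffs 4, 6, 8, 5 → best response Amend.
Faction B against Delay: payoffs 8, 5, 1, 4 → best response No.
No profile is a mutual best response for all players.

none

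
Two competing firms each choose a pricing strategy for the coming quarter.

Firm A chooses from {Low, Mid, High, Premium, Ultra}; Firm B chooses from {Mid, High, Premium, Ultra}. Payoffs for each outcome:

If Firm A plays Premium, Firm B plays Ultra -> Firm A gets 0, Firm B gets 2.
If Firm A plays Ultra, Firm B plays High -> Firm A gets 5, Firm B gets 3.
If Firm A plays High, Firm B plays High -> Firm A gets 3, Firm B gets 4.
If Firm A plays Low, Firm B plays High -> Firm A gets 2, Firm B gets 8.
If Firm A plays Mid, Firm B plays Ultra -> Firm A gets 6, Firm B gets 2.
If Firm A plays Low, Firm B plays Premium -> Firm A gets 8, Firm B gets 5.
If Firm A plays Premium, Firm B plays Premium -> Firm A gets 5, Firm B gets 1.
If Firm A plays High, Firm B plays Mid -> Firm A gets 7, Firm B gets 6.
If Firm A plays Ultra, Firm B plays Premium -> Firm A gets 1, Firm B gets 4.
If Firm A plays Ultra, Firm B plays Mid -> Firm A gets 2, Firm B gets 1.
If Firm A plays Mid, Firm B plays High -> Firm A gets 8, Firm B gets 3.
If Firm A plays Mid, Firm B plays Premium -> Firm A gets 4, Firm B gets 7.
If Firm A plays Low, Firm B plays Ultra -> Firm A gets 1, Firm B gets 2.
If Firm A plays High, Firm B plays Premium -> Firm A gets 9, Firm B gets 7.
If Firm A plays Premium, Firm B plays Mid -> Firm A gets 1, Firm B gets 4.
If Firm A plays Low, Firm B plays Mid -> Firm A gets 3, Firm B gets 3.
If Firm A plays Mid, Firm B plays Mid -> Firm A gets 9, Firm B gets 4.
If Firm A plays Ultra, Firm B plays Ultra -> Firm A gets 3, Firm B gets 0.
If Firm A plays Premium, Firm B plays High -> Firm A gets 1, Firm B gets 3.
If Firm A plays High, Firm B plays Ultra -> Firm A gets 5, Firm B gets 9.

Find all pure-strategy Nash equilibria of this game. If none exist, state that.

No pure-strategy Nash equilibrium.

Check each profile: it is a Nash equilibrium iff no player can strictly gain by switching unilaterally.
(Low, Mid): Firm A can switch to Mid (3 → 9). Not NE.
(Low, High): Firm A can switch to Mid (2 → 8). Not NE.
(Low, Premium): Firm A can switch to High (8 → 9). Not NE.
(Low, Ultra): Firm A can switch to Mid (1 → 6). Not NE.
(Mid, Mid): Firm B can switch to Premium (4 → 7). Not NE.
(Mid, High): Firm B can switch to Mid (3 → 4). Not NE.
(Mid, Premium): Firm A can switch to Low (4 → 8). Not NE.
(Mid, Ultra): Firm B can switch to Mid (2 → 4). Not NE.
(High, Mid): Firm A can switch to Mid (7 → 9). Not NE.
(High, High): Firm A can switch to Mid (3 → 8). Not NE.
(High, Premium): Firm B can switch to Ultra (7 → 9). Not NE.
(High, Ultra): Firm A can switch to Mid (5 → 6). Not NE.
(The remaining 8 profiles each have a profitable deviation by the same check.)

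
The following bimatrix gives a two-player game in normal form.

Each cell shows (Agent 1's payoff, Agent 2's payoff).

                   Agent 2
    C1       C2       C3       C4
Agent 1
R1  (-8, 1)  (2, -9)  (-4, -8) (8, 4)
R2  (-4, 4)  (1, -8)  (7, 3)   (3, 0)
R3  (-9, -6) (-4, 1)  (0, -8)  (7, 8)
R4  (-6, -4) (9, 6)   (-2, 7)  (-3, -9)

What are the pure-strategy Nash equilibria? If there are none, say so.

(R1, C1): Agent 1 can switch to R2 (-8 → -4). Not NE.
(R1, C2): Agent 1 can switch to R4 (2 → 9). Not NE.
(R1, C3): Agent 1 can switch to R2 (-4 → 7). Not NE.
(R1, C4): Agent 1 gets 8, best alternative 7; Agent 2 gets 4, best alternative 1. No profitable deviation — NE.
(R2, C1): Agent 1 gets -4, best alternative -6; Agent 2 gets 4, best alternative 3. No profitable deviation — NE.
(R2, C2): Agent 1 can switch to R1 (1 → 2). Not NE.
(R2, C3): Agent 2 can switch to C1 (3 → 4). Not NE.
(R2, C4): Agent 1 can switch to R1 (3 → 8). Not NE.
(The remaining 8 profiles each have a profitable deviation by the same check.)

Pure-strategy Nash equilibria: (R1, C4) and (R2, C1)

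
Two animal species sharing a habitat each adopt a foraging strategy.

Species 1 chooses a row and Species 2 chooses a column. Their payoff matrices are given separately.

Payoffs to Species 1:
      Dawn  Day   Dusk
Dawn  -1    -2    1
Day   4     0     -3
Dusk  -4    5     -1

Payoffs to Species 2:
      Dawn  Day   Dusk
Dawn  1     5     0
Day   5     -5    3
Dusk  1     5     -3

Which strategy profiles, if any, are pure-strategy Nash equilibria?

The pure Nash equilibria are (Day, Dawn), (Dusk, Day).

Mark each player's best response to every combination of opponents' strategies; a profile where every player is best-responding is a pure Nash equilibrium.
Species 1 against Dawn: payoffs -1, 4, -4 → best response Day.
Species 1 against Day: payoffs -2, 0, 5 → best response Dusk.
Species 1 against Dusk: payoffs 1, -3, -1 → best response Dawn.
Species 2 against Dawn: payoffs 1, 5, 0 → best response Day.
Species 2 against Day: payoffs 5, -5, 3 → best response Dawn.
Species 2 against Dusk: payoffs 1, 5, -3 → best response Day.
Mutual best responses: (Day, Dawn); (Dusk, Day).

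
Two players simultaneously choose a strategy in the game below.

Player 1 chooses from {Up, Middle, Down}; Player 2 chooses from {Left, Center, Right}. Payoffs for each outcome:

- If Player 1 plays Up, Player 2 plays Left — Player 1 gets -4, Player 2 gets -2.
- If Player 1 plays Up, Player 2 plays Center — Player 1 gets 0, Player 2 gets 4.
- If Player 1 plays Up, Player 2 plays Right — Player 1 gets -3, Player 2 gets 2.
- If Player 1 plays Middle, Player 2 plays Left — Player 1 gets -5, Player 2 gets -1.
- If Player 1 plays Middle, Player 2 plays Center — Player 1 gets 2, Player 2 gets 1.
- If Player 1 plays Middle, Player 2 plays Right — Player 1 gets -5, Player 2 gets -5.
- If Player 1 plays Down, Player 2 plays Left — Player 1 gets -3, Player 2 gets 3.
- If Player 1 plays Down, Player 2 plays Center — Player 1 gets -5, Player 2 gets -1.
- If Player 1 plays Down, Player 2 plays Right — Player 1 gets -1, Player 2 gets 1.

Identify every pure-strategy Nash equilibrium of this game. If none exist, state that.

For each strategy profile, look for a profitable unilateral deviation.
(Up, Left): Player 1 can switch to Down (-4 → -3). Not NE.
(Up, Center): Player 1 can switch to Middle (0 → 2). Not NE.
(Up, Right): Player 1 can switch to Down (-3 → -1). Not NE.
(Middle, Left): Player 1 can switch to Up (-5 → -4). Not NE.
(Middle, Center): Player 1 gets 2, best alternative 0; Player 2 gets 1, best alternative -1. No profitable deviation — NE.
(Middle, Right): Player 1 can switch to Up (-5 → -3). Not NE.
(Down, Left): Player 1 gets -3, best alternative -4; Player 2 gets 3, best alternative 1. No profitable deviation — NE.
(Down, Center): Player 1 can switch to Up (-5 → 0). Not NE.
(Down, Right): Player 2 can switch to Left (1 → 3). Not NE.

The pure Nash equilibria are (Middle, Center) and (Down, Left).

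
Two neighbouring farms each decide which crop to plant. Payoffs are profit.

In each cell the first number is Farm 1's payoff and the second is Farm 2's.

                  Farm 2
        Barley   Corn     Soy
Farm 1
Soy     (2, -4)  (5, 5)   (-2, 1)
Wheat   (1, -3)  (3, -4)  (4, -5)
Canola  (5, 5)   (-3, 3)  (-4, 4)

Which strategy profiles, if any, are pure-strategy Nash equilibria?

Mark each player's best response to every combination of opponents' strategies; a profile where every player is best-responding is a pure Nash equilibrium.
Farm 1 against Barley: payoffs 2, 1, 5 → best response Canola.
Farm 1 against Corn: payoffs 5, 3, -3 → best response Soy.
Farm 1 against Soy: payoffs -2, 4, -4 → best response Wheat.
Farm 2 against Soy: payoffs -4, 5, 1 → best response Corn.
Farm 2 against Wheat: payoffs -3, -4, -5 → best response Barley.
Farm 2 against Canola: payoffs 5, 3, 4 → best response Barley.
Mutual best responses: (Soy, Corn); (Canola, Barley).

Pure-strategy Nash equilibria: (Soy, Corn); (Canola, Barley)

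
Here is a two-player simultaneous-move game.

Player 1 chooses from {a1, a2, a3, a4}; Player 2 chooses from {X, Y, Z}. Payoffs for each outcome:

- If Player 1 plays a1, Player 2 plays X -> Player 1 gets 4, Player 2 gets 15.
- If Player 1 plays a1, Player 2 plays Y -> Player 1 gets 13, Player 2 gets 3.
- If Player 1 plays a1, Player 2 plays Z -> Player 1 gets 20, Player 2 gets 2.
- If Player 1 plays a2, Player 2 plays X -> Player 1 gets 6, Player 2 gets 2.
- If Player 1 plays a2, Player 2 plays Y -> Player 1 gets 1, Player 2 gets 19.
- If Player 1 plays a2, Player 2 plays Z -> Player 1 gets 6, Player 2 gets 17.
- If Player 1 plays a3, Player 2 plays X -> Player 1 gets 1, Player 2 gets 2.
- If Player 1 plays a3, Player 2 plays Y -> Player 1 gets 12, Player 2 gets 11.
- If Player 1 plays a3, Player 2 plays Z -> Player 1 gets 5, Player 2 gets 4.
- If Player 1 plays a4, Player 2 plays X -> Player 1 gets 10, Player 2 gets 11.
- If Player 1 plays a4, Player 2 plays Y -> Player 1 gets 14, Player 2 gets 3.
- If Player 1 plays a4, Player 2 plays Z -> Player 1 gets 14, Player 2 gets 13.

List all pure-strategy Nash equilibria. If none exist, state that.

Mark each player's best response to every combination of opponents' strategies; a profile where every player is best-responding is a pure Nash equilibrium.
Player 1 against X: payoffs 4, 6, 1, 10 → best response a4.
Player 1 against Y: payoffs 13, 1, 12, 14 → best response a4.
Player 1 against Z: payoffs 20, 6, 5, 14 → best response a1.
Player 2 against a1: payoffs 15, 3, 2 → best response X.
Player 2 against a2: payoffs 2, 19, 17 → best response Y.
Player 2 against a3: payoffs 2, 11, 4 → best response Y.
Player 2 against a4: payoffs 11, 3, 13 → best response Z.
No profile is a mutual best response for all players.

There is no pure-strategy Nash equilibrium.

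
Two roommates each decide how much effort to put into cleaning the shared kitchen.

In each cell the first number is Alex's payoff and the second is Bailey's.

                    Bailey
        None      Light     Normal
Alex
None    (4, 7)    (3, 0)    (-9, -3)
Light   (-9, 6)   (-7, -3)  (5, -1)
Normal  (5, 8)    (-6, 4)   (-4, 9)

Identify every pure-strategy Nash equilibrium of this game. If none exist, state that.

For each player, find the best response to each opponent profile; mutual best responses are the pure NE.
Alex against None: payoffs 4, -9, 5 → best response Normal.
Alex against Light: payoffs 3, -7, -6 → best response None.
Alex against Normal: payoffs -9, 5, -4 → best response Light.
Bailey against None: payoffs 7, 0, -3 → best response None.
Bailey against Light: payoffs 6, -3, -1 → best response None.
Bailey against Normal: payoffs 8, 4, 9 → best response Normal.
No profile is a mutual best response for all players.

none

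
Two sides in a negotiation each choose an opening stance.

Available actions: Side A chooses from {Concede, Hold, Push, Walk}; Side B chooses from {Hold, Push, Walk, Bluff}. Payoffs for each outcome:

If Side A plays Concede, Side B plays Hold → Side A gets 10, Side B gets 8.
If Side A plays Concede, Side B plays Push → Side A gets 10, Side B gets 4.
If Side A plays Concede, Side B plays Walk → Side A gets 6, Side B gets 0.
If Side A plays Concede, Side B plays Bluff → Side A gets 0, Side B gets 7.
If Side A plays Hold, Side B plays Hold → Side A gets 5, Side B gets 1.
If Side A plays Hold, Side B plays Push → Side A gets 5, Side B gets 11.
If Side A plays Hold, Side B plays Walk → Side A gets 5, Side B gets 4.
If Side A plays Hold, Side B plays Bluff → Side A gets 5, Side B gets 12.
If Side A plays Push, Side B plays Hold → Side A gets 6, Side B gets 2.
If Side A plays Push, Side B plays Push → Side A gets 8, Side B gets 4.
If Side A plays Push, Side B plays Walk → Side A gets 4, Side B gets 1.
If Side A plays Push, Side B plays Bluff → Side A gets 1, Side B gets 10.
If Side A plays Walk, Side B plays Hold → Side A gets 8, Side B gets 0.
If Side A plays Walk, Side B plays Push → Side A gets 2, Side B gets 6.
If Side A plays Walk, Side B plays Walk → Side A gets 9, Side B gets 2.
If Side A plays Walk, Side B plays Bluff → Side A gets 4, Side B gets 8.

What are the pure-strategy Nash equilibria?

Side A against Hold: payoffs 10, 5, 6, 8 → best response Concede.
Side A against Push: payoffs 10, 5, 8, 2 → best response Concede.
Side A against Walk: payoffs 6, 5, 4, 9 → best response Walk.
Side A against Bluff: payoffs 0, 5, 1, 4 → best response Hold.
Side B against Concede: payoffs 8, 4, 0, 7 → best response Hold.
Side B against Hold: payoffs 1, 11, 4, 12 → best response Bluff.
Side B against Push: payoffs 2, 4, 1, 10 → best response Bluff.
Side B against Walk: payoffs 0, 6, 2, 8 → best response Bluff.
Mutual best responses: (Concede, Hold); (Hold, Bluff).

The pure Nash equilibria are (Concede, Hold); (Hold, Bluff).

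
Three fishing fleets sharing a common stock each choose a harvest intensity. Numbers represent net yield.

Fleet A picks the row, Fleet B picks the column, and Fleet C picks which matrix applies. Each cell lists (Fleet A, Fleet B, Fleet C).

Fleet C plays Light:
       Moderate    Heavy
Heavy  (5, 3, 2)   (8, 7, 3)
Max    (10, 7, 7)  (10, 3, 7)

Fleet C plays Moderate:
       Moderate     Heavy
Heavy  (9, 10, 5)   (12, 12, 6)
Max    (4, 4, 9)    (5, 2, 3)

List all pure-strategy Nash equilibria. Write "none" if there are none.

(Heavy, Heavy, Moderate)

For each player, find the best response to each opponent profile; mutual best responses are the pure NE.
Fleet A against (Moderate, Light): payoffs 5, 10 → best response Max.
Fleet A against (Moderate, Moderate): payoffs 9, 4 → best response Heavy.
Fleet A against (Heavy, Light): payoffs 8, 10 → best response Max.
Fleet A against (Heavy, Moderate): payoffs 12, 5 → best response Heavy.
Fleet B against (Heavy, Light): payoffs 3, 7 → best response Heavy.
Fleet B against (Heavy, Moderate): payoffs 10, 12 → best response Heavy.
Fleet B against (Max, Light): payoffs 7, 3 → best response Moderate.
Fleet B against (Max, Moderate): payoffs 4, 2 → best response Moderate.
Fleet C against (Heavy, Moderate): payoffs 2, 5 → best response Moderate.
Fleet C against (Heavy, Heavy): payoffs 3, 6 → best response Moderate.
Fleet C against (Max, Moderate): payoffs 7, 9 → best response Moderate.
Fleet C against (Max, Heavy): payoffs 7, 3 → best response Light.
Mutual best responses: (Heavy, Heavy, Moderate).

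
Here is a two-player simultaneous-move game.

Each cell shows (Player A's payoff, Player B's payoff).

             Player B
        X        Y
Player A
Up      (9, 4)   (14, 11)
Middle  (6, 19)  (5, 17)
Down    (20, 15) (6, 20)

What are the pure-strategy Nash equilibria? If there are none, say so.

(Up, Y)

(Up, X): Player A can switch to Down (9 → 20). Not NE.
(Up, Y): Player A gets 14, best alternative 6; Player B gets 11, best alternative 4. No profitable deviation — NE.
(Middle, X): Player A can switch to Up (6 → 9). Not NE.
(Middle, Y): Player A can switch to Up (5 → 14). Not NE.
(Down, X): Player B can switch to Y (15 → 20). Not NE.
(Down, Y): Player A can switch to Up (6 → 14). Not NE.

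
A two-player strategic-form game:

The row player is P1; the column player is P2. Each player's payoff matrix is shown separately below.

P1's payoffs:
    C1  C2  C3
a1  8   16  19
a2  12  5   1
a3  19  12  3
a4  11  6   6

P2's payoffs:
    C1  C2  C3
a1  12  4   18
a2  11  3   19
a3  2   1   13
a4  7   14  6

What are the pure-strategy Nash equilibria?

Pure NE: (a1, C3)

P1 against C1: payoffs 8, 12, 19, 11 → best response a3.
P1 against C2: payoffs 16, 5, 12, 6 → best response a1.
P1 against C3: payoffs 19, 1, 3, 6 → best response a1.
P2 against a1: payoffs 12, 4, 18 → best response C3.
P2 against a2: payoffs 11, 3, 19 → best response C3.
P2 against a3: payoffs 2, 1, 13 → best response C3.
P2 against a4: payoffs 7, 14, 6 → best response C2.
Mutual best responses: (a1, C3).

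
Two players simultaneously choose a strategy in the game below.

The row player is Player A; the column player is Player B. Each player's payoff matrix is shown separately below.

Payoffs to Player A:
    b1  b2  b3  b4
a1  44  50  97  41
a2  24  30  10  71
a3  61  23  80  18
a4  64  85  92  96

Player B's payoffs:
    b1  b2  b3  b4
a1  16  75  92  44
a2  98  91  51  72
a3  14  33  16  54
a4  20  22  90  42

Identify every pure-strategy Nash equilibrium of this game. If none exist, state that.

Pure NE: (a1, b3)

Player A against b1: payoffs 44, 24, 61, 64 → best response a4.
Player A against b2: payoffs 50, 30, 23, 85 → best response a4.
Player A against b3: payoffs 97, 10, 80, 92 → best response a1.
Player A against b4: payoffs 41, 71, 18, 96 → best response a4.
Player B against a1: payoffs 16, 75, 92, 44 → best response b3.
Player B against a2: payoffs 98, 91, 51, 72 → best response b1.
Player B against a3: payoffs 14, 33, 16, 54 → best response b4.
Player B against a4: payoffs 20, 22, 90, 42 → best response b3.
Mutual best responses: (a1, b3).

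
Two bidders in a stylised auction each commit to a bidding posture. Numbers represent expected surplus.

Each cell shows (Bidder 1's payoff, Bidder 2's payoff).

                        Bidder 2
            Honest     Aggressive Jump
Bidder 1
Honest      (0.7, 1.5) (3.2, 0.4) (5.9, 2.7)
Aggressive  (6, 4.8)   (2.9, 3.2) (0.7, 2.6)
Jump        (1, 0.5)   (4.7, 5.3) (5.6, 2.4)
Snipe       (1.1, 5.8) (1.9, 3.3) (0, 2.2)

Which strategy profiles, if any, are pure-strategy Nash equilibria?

Check each profile: it is a Nash equilibrium iff no player can strictly gain by switching unilaterally.
(Honest, Honest): Bidder 1 can switch to Aggressive (0.7 → 6). Not NE.
(Honest, Aggressive): Bidder 1 can switch to Jump (3.2 → 4.7). Not NE.
(Honest, Jump): Bidder 1 gets 5.9, best alternative 5.6; Bidder 2 gets 2.7, best alternative 1.5. No profitable deviation — NE.
(Aggressive, Honest): Bidder 1 gets 6, best alternative 1.1; Bidder 2 gets 4.8, best alternative 3.2. No profitable deviation — NE.
(Aggressive, Aggressive): Bidder 1 can switch to Honest (2.9 → 3.2). Not NE.
(Aggressive, Jump): Bidder 1 can switch to Honest (0.7 → 5.9). Not NE.
(Jump, Honest): Bidder 1 can switch to Aggressive (1 → 6). Not NE.
(Jump, Aggressive): Bidder 1 gets 4.7, best alternative 3.2; Bidder 2 gets 5.3, best alternative 2.4. No profitable deviation — NE.
(Jump, Jump): Bidder 1 can switch to Honest (5.6 → 5.9). Not NE.
(Snipe, Honest): Bidder 1 can switch to Aggressive (1.1 → 6). Not NE.
(Snipe, Aggressive): Bidder 1 can switch to Honest (1.9 → 3.2). Not NE.
(The remaining 1 profile has a profitable deviation by the same check.)

Pure-strategy Nash equilibria: (Honest, Jump) and (Aggressive, Honest) and (Jump, Aggressive)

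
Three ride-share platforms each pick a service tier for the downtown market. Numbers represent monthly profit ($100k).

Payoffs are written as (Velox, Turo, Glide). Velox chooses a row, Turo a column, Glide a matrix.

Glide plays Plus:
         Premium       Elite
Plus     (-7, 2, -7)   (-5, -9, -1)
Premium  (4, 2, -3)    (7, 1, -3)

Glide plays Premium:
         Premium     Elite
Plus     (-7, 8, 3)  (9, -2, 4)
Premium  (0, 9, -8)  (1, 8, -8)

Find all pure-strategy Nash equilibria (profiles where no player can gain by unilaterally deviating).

(Premium, Premium, Plus)

(Plus, Premium, Plus): Velox can switch to Premium (-7 → 4). Not NE.
(Plus, Premium, Premium): Velox can switch to Premium (-7 → 0). Not NE.
(Plus, Elite, Plus): Velox can switch to Premium (-5 → 7). Not NE.
(Plus, Elite, Premium): Turo can switch to Premium (-2 → 8). Not NE.
(Premium, Premium, Plus): Velox gets 4, best alternative -7; Turo gets 2, best alternative 1; Glide gets -3, best alternative -8. No profitable deviation — NE.
(Premium, Premium, Premium): Glide can switch to Plus (-8 → -3). Not NE.
(Premium, Elite, Plus): Turo can switch to Premium (1 → 2). Not NE.
(Premium, Elite, Premium): Velox can switch to Plus (1 → 9). Not NE.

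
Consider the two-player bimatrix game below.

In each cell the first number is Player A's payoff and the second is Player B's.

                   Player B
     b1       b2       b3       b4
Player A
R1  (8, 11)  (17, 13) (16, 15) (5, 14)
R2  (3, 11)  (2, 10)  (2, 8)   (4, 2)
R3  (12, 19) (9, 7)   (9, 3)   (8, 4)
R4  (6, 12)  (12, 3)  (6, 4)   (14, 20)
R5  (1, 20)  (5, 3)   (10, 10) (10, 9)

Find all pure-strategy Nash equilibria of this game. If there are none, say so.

Mark each player's best response to every combination of opponents' strategies; a profile where every player is best-responding is a pure Nash equilibrium.
Player A against b1: payoffs 8, 3, 12, 6, 1 → best response R3.
Player A against b2: payoffs 17, 2, 9, 12, 5 → best response R1.
Player A against b3: payoffs 16, 2, 9, 6, 10 → best response R1.
Player A against b4: payoffs 5, 4, 8, 14, 10 → best response R4.
Player B against R1: payoffs 11, 13, 15, 14 → best response b3.
Player B against R2: payoffs 11, 10, 8, 2 → best response b1.
Player B against R3: payoffs 19, 7, 3, 4 → best response b1.
Player B against R4: payoffs 12, 3, 4, 20 → best response b4.
Player B against R5: payoffs 20, 3, 10, 9 → best response b1.
Mutual best responses: (R1, b3); (R3, b1); (R4, b4).

(R1, b3), (R3, b1), (R4, b4)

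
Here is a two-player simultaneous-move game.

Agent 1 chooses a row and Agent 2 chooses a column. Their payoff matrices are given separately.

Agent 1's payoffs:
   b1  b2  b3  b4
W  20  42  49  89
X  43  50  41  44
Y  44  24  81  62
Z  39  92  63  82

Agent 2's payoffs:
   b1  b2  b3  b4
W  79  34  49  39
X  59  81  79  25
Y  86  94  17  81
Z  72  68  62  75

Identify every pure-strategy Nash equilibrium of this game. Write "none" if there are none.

There is no pure-strategy Nash equilibrium.

For each strategy profile, look for a profitable unilateral deviation.
(W, b1): Agent 1 can switch to X (20 → 43). Not NE.
(W, b2): Agent 1 can switch to X (42 → 50). Not NE.
(W, b3): Agent 1 can switch to Y (49 → 81). Not NE.
(W, b4): Agent 2 can switch to b1 (39 → 79). Not NE.
(X, b1): Agent 1 can switch to Y (43 → 44). Not NE.
(X, b2): Agent 1 can switch to Z (50 → 92). Not NE.
(X, b3): Agent 1 can switch to W (41 → 49). Not NE.
(X, b4): Agent 1 can switch to W (44 → 89). Not NE.
(The remaining 8 profiles each have a profitable deviation by the same check.)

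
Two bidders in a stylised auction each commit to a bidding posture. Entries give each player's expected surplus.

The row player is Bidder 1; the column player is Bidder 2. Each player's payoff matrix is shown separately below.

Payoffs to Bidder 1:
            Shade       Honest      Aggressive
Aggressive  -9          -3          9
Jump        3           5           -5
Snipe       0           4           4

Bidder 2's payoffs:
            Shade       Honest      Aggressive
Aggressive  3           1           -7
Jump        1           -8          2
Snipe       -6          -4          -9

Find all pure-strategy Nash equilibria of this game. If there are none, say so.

Bidder 1 against Shade: payoffs -9, 3, 0 → best response Jump.
Bidder 1 against Honest: payoffs -3, 5, 4 → best response Jump.
Bidder 1 against Aggressive: payoffs 9, -5, 4 → best response Aggressive.
Bidder 2 against Aggressive: payoffs 3, 1, -7 → best response Shade.
Bidder 2 against Jump: payoffs 1, -8, 2 → best response Aggressive.
Bidder 2 against Snipe: payoffs -6, -4, -9 → best response Honest.
No profile is a mutual best response for all players.

none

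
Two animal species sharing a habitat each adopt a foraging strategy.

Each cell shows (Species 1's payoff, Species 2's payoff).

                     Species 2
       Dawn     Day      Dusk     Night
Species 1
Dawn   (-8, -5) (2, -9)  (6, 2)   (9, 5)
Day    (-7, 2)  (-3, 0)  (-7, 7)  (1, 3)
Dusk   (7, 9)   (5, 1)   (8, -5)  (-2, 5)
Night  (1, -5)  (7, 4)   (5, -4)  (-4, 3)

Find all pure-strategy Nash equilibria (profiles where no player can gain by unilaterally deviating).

For each strategy profile, look for a profitable unilateral deviation.
(Dawn, Dawn): Species 1 can switch to Day (-8 → -7). Not NE.
(Dawn, Day): Species 1 can switch to Dusk (2 → 5). Not NE.
(Dawn, Dusk): Species 1 can switch to Dusk (6 → 8). Not NE.
(Dawn, Night): Species 1 gets 9, best alternative 1; Species 2 gets 5, best alternative 2. No profitable deviation — NE.
(Day, Dawn): Species 1 can switch to Dusk (-7 → 7). Not NE.
(Day, Day): Species 1 can switch to Dawn (-3 → 2). Not NE.
(Day, Dusk): Species 1 can switch to Dawn (-7 → 6). Not NE.
(Dusk, Dawn): Species 1 gets 7, best alternative 1; Species 2 gets 9, best alternative 5. No profitable deviation — NE.
(Night, Day): Species 1 gets 7, best alternative 5; Species 2 gets 4, best alternative 3. No profitable deviation — NE.
(The remaining 7 profiles each have a profitable deviation by the same check.)

Pure-strategy Nash equilibria: (Dawn, Night) and (Dusk, Dawn) and (Night, Day)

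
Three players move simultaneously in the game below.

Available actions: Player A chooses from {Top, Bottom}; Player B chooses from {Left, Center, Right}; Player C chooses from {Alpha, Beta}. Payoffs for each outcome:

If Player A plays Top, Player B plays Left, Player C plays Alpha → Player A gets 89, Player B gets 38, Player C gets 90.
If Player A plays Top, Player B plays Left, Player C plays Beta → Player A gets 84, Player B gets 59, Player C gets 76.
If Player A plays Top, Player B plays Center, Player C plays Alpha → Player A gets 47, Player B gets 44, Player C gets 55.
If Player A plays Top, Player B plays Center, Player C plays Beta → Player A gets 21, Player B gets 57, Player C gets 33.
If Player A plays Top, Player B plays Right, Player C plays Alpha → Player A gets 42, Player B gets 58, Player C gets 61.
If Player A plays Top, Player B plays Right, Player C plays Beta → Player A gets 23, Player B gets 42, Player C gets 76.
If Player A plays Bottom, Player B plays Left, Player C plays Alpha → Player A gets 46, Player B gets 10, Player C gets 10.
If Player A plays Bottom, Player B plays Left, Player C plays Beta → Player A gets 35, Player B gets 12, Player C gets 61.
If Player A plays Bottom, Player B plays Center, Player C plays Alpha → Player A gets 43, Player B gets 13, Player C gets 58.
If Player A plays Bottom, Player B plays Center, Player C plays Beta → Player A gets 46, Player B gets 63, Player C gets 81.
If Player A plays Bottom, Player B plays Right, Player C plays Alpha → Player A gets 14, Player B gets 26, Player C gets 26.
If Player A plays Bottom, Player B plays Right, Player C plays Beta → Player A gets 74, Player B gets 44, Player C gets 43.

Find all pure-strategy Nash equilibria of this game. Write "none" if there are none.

(Bottom, Center, Beta)

Player A against (Left, Alpha): payoffs 89, 46 → best response Top.
Player A against (Left, Beta): payoffs 84, 35 → best response Top.
Player A against (Center, Alpha): payoffs 47, 43 → best response Top.
Player A against (Center, Beta): payoffs 21, 46 → best response Bottom.
Player A against (Right, Alpha): payoffs 42, 14 → best response Top.
Player A against (Right, Beta): payoffs 23, 74 → best response Bottom.
Player B against (Top, Alpha): payoffs 38, 44, 58 → best response Right.
Player B against (Top, Beta): payoffs 59, 57, 42 → best response Left.
Player B against (Bottom, Alpha): payoffs 10, 13, 26 → best response Right.
Player B against (Bottom, Beta): payoffs 12, 63, 44 → best response Center.
Player C against (Top, Left): payoffs 90, 76 → best response Alpha.
Player C against (Top, Center): payoffs 55, 33 → best response Alpha.
Player C against (Top, Right): payoffs 61, 76 → best response Beta.
Player C against (Bottom, Left): payoffs 10, 61 → best response Beta.
Player C against (Bottom, Center): payoffs 58, 81 → best response Beta.
Player C against (Bottom, Right): payoffs 26, 43 → best response Beta.
Mutual best responses: (Bottom, Center, Beta).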